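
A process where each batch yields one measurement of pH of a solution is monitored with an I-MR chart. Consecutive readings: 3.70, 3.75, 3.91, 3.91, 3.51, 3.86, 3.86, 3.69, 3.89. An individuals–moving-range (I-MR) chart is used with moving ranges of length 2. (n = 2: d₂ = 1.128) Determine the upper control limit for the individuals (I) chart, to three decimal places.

X̄ = (3.70 + 3.75 + 3.91 + 3.91 + 3.51 + 3.86 + 3.86 + 3.69 + 3.89) / 9 = 3.7867
Moving ranges: 0.05, 0.16, 0.00, 0.40, 0.35, 0.00, 0.17, 0.20; M̄R̄ = 1.3300 / 8 = 0.1663
UCL = X̄ + 3·M̄R̄/d₂ = 3.7867 + 3 × 0.1663 / 1.128 = 4.2288

4.229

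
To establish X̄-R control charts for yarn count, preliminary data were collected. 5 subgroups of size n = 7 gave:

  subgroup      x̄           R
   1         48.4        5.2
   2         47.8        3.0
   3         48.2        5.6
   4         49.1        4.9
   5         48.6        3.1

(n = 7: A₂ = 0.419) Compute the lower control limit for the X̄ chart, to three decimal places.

X̄̄ = (48.4 + 47.8 + 48.2 + 49.1 + 48.6) / 5 = 242.1000 / 5 = 48.4200
R̄ = (5.2 + 3.0 + 5.6 + 4.9 + 3.1) / 5 = 21.8000 / 5 = 4.3600
LCL = X̄̄ − A₂·R̄ = 48.4200 − 0.419 × 4.3600 = 46.5932

46.593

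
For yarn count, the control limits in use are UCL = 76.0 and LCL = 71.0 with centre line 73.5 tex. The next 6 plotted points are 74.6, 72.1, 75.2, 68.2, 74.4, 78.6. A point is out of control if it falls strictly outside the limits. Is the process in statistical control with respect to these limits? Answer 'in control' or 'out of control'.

out of control

Compare each point to [71.0, 76.0]: sample 4 = 68.2 < LCL; sample 6 = 78.6 > UCL.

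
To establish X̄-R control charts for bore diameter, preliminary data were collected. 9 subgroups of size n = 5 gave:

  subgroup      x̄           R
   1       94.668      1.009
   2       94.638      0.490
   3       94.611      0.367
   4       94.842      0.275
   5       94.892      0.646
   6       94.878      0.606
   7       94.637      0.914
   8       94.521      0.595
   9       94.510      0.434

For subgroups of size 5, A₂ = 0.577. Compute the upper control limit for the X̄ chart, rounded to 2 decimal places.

X̄̄ = (94.668 + 94.638 + 94.611 + 94.842 + 94.892 + 94.878 + 94.637 + 94.521 + 94.510) / 9 = 852.1970 / 9 = 94.6886
R̄ = (1.009 + 0.490 + 0.367 + 0.275 + 0.646 + 0.606 + 0.914 + 0.595 + 0.434) / 9 = 5.3360 / 9 = 0.5929
UCL = X̄̄ + A₂·R̄ = 94.6886 + 0.577 × 0.5929 = 95.0307

95.03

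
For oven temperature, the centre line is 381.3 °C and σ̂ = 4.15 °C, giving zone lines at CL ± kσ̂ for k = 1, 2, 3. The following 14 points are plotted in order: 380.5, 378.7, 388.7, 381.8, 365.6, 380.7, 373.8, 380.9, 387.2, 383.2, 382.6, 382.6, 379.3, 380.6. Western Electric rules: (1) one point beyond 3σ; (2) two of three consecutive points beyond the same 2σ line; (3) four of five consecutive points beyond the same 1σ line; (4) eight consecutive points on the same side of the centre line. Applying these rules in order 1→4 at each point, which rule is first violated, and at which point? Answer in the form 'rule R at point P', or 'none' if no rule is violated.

Zone of each point (C = within 1σ̂, B = 1σ̂–2σ̂, A = 2σ̂–3σ̂, * = beyond 3σ̂; sign = side of CL): 1:-C, 2:-C, 3:+B, 4:+C, 5:-*, 6:-C, 7:-B, 8:-C, 9:+B, 10:+C, 11:+C, 12:+C, 13:-C, 14:-C
Rule 1 (one point beyond the 3σ limits) is satisfied at point 5.

rule 1 at point 5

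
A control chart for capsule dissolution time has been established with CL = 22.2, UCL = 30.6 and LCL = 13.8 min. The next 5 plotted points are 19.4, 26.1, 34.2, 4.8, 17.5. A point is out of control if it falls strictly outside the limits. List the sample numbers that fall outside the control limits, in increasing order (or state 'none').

Compare each point to [13.8, 30.6]: sample 3 = 34.2 > UCL; sample 4 = 4.8 < LCL.

3, 4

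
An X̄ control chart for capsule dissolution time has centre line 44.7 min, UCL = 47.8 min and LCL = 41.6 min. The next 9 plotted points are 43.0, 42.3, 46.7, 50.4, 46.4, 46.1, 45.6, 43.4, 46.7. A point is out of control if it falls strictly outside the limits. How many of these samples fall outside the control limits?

Compare each point to [41.6, 47.8]: sample 4 = 50.4 > UCL.

1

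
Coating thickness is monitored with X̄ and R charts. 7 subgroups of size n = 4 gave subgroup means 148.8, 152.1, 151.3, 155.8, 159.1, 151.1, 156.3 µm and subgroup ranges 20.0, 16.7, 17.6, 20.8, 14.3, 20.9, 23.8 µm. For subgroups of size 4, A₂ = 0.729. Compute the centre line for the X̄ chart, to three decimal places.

X̄̄ = (148.8 + 152.1 + 151.3 + 155.8 + 159.1 + 151.1 + 156.3) / 7 = 1074.5000 / 7 = 153.5000
CL = X̄̄ = 153.5000

153.500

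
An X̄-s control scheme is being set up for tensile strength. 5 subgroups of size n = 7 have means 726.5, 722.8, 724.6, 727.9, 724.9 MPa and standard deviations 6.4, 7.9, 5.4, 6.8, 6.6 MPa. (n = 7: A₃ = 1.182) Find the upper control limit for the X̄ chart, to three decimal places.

X̄̄ = (726.5 + 722.8 + 724.6 + 727.9 + 724.9) / 5 = 725.3400
s̄ = (6.4 + 7.9 + 5.4 + 6.8 + 6.6) / 5 = 6.6200
UCL = X̄̄ + A₃·s̄ = 725.3400 + 1.182 × 6.6200 = 733.1648

733.165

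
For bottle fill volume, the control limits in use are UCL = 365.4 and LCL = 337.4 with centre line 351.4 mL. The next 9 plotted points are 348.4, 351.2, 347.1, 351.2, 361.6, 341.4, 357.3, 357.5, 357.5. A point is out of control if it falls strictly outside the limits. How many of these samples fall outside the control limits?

0

All 9 points lie within [337.4, 365.4].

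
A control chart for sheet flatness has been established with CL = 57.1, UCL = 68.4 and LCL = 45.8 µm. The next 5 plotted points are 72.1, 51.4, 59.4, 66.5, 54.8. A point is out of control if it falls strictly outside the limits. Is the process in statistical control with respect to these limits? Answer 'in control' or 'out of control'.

out of control

Compare each point to [45.8, 68.4]: sample 1 = 72.1 > UCL.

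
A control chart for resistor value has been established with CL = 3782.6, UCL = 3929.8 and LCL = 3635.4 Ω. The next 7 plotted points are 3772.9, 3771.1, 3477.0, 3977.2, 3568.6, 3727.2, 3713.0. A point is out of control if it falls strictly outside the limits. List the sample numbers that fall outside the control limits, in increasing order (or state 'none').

Compare each point to [3635.4, 3929.8]: sample 3 = 3477.0 < LCL; sample 4 = 3977.2 > UCL; sample 5 = 3568.6 < LCL.

3, 4, 5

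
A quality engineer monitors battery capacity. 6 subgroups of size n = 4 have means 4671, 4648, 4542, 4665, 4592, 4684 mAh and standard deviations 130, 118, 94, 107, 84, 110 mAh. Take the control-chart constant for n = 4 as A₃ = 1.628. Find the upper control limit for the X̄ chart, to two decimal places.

4808.13

X̄̄ = (4671 + 4648 + 4542 + 4665 + 4592 + 4684) / 6 = 4633.6667
s̄ = (130 + 118 + 94 + 107 + 84 + 110) / 6 = 107.1667
UCL = X̄̄ + A₃·s̄ = 4633.6667 + 1.628 × 107.1667 = 4808.1340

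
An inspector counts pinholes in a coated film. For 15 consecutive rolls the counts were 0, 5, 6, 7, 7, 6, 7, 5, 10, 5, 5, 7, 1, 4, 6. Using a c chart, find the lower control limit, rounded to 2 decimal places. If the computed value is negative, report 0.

0.00

c̄ = (0 + 5 + 6 + 7 + 7 + 6 + 7 + 5 + 10 + 5 + 5 + 7 + 1 + 4 + 6) / 15 = 81 / 15 = 5.4000
LCL = c̄ − 3√c̄ = 5.4000 − 3 × 2.3238 = -1.5714 → 0 (cannot be negative)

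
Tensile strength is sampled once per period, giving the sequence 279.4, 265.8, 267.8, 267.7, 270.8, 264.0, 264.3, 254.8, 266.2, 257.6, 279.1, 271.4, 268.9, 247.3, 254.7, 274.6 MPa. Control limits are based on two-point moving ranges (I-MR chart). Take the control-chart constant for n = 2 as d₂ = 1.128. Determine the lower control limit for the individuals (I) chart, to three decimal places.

241.787

X̄ = (279.4 + 265.8 + 267.8 + 267.7 + 270.8 + 264.0 + 264.3 + 254.8 + 266.2 + 257.6 + 279.1 + 271.4 + 268.9 + 247.3 + 254.7 + 274.6) / 16 = 265.9000
Moving ranges: 13.6, 2.0, 0.1, 3.1, 6.8, 0.3, 9.5, 11.4, 8.6, 21.5, 7.7, 2.5, 21.6, 7.4, 19.9; M̄R̄ = 136.0000 / 15 = 9.0667
LCL = X̄ − 3·M̄R̄/d₂ = 265.9000 − 3 × 9.0667 / 1.128 = 241.7865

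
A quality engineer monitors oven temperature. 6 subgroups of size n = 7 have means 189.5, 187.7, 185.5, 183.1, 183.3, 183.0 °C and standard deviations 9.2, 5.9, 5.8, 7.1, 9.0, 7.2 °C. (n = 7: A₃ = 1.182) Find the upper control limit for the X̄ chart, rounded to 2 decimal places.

X̄̄ = (189.5 + 187.7 + 185.5 + 183.1 + 183.3 + 183.0) / 6 = 185.3500
s̄ = (9.2 + 5.9 + 5.8 + 7.1 + 9.0 + 7.2) / 6 = 7.3667
UCL = X̄̄ + A₃·s̄ = 185.3500 + 1.182 × 7.3667 = 194.0574

194.06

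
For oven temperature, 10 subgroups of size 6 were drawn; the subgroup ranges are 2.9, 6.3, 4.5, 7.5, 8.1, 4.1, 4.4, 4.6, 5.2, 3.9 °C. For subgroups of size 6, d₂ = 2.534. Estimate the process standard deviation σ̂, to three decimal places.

2.032

R̄ = (2.9 + 6.3 + 4.5 + 7.5 + 8.1 + 4.1 + 4.4 + 4.6 + 5.2 + 3.9) / 10 = 5.1500
σ̂ = R̄ / d₂ = 5.1500 / 2.534 = 2.0324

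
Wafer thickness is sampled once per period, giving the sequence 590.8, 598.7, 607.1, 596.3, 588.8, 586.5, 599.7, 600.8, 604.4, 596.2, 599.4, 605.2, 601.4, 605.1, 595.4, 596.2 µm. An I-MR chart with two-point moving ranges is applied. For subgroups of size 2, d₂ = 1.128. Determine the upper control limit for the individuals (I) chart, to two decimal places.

X̄ = (590.8 + 598.7 + 607.1 + 596.3 + 588.8 + 586.5 + 599.7 + 600.8 + 604.4 + 596.2 + 599.4 + 605.2 + 601.4 + 605.1 + 595.4 + 596.2) / 16 = 598.2500
Moving ranges: 7.9, 8.4, 10.8, 7.5, 2.3, 13.2, 1.1, 3.6, 8.2, 3.2, 5.8, 3.8, 3.7, 9.7, 0.8; M̄R̄ = 90.0000 / 15 = 6.0000
UCL = X̄ + 3·M̄R̄/d₂ = 598.2500 + 3 × 6.0000 / 1.128 = 614.2074

614.21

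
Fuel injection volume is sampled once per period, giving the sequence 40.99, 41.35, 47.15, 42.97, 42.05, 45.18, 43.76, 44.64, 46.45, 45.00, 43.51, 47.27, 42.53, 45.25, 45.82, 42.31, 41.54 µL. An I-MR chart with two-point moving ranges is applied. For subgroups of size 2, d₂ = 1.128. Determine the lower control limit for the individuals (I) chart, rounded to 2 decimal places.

37.75

X̄ = (40.99 + 41.35 + 47.15 + 42.97 + 42.05 + 45.18 + 43.76 + 44.64 + 46.45 + 45.00 + 43.51 + 47.27 + 42.53 + 45.25 + 45.82 + 42.31 + 41.54) / 17 = 43.9865
Moving ranges: 0.36, 5.80, 4.18, 0.92, 3.13, 1.42, 0.88, 1.81, 1.45, 1.49, 3.76, 4.74, 2.72, 0.57, 3.51, 0.77; M̄R̄ = 37.5100 / 16 = 2.3444
LCL = X̄ − 3·M̄R̄/d₂ = 43.9865 − 3 × 2.3444 / 1.128 = 37.7514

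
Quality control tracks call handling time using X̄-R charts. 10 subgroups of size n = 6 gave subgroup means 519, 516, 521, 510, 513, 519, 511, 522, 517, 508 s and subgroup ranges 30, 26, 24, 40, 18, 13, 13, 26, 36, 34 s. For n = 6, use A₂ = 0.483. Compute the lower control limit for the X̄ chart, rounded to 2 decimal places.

503.04

X̄̄ = (519 + 516 + 521 + 510 + 513 + 519 + 511 + 522 + 517 + 508) / 10 = 5156.0000 / 10 = 515.6000
R̄ = (30 + 26 + 24 + 40 + 18 + 13 + 13 + 26 + 36 + 34) / 10 = 260.0000 / 10 = 26.0000
LCL = X̄̄ − A₂·R̄ = 515.6000 − 0.483 × 26.0000 = 503.0420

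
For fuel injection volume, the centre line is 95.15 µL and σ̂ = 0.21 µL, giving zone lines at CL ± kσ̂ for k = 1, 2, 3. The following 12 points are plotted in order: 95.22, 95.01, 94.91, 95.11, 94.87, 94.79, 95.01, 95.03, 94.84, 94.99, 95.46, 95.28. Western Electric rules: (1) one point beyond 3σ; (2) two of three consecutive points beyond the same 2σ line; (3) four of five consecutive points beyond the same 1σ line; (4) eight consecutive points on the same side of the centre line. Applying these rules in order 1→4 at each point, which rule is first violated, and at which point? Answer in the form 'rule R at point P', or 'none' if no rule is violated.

Zone of each point (C = within 1σ̂, B = 1σ̂–2σ̂, A = 2σ̂–3σ̂, * = beyond 3σ̂; sign = side of CL): 1:+C, 2:-C, 3:-B, 4:-C, 5:-B, 6:-B, 7:-C, 8:-C, 9:-B, 10:-C, 11:+B, 12:+C
Rule 4 (eight consecutive points on the same side of the centre line) is satisfied at point 9.

rule 4 at point 9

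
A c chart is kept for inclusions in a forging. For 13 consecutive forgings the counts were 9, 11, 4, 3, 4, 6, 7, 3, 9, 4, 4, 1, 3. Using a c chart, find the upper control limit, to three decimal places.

c̄ = (9 + 11 + 4 + 3 + 4 + 6 + 7 + 3 + 9 + 4 + 4 + 1 + 3) / 13 = 68 / 13 = 5.2308
UCL = c̄ + 3√c̄ = 5.2308 + 3 × √5.2308 = 5.2308 + 3 × 2.2871 = 12.0920

12.092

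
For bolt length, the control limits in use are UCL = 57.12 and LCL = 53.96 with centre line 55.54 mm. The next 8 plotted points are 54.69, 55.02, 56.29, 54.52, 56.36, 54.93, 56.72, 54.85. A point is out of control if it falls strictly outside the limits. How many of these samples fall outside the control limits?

0

All 8 points lie within [53.96, 57.12].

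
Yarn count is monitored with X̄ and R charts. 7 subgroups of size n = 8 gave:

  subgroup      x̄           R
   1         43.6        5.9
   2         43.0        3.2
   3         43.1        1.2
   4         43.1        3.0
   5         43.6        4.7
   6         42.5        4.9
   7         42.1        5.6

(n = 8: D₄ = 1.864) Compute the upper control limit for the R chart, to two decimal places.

R̄ = (5.9 + 3.2 + 1.2 + 3.0 + 4.7 + 4.9 + 5.6) / 7 = 28.5000 / 7 = 4.0714
UCL_R = D₄·R̄ = 1.864 × 4.0714 = 7.5891

7.59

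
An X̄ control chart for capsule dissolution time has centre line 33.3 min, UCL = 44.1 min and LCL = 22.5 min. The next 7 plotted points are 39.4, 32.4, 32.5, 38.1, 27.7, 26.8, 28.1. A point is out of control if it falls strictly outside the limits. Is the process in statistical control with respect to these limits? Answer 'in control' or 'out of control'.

All 7 points lie within [22.5, 44.1].

in control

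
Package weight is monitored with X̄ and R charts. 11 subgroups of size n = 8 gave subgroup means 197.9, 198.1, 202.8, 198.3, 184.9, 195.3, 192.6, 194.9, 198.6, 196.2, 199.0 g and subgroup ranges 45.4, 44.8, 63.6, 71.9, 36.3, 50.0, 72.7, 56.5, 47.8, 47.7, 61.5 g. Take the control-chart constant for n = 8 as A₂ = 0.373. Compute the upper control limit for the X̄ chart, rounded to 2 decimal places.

X̄̄ = (197.9 + 198.1 + 202.8 + 198.3 + 184.9 + 195.3 + 192.6 + 194.9 + 198.6 + 196.2 + 199.0) / 11 = 2158.6000 / 11 = 196.2364
R̄ = (45.4 + 44.8 + 63.6 + 71.9 + 36.3 + 50.0 + 72.7 + 56.5 + 47.8 + 47.7 + 61.5) / 11 = 598.2000 / 11 = 54.3818
UCL = X̄̄ + A₂·R̄ = 196.2364 + 0.373 × 54.3818 = 216.5208

216.52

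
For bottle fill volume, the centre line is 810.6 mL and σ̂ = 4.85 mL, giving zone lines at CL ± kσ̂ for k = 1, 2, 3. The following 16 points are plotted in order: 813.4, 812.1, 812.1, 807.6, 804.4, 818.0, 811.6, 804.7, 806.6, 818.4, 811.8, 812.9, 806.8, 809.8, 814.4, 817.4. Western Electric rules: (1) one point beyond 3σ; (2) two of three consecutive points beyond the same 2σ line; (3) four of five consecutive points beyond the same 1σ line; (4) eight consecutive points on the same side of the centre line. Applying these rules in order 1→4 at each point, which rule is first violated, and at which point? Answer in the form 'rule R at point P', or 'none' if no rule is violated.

none

Zone of each point (C = within 1σ̂, B = 1σ̂–2σ̂, A = 2σ̂–3σ̂, * = beyond 3σ̂; sign = side of CL): 1:+C, 2:+C, 3:+C, 4:-C, 5:-B, 6:+B, 7:+C, 8:-B, 9:-C, 10:+B, 11:+C, 12:+C, 13:-C, 14:-C, 15:+C, 16:+B
No rule fires across all 16 points.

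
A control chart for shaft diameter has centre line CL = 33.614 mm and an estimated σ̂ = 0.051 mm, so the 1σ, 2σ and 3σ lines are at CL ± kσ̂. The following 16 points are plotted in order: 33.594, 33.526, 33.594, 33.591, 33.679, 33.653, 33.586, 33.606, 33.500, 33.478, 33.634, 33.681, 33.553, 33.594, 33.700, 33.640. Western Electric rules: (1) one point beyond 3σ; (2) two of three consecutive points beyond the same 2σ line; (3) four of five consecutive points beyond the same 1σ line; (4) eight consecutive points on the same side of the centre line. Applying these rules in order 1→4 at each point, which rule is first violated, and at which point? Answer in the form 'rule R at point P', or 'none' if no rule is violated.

Zone of each point (C = within 1σ̂, B = 1σ̂–2σ̂, A = 2σ̂–3σ̂, * = beyond 3σ̂; sign = side of CL): 1:-C, 2:-B, 3:-C, 4:-C, 5:+B, 6:+C, 7:-C, 8:-C, 9:-A, 10:-A, 11:+C, 12:+B, 13:-B, 14:-C, 15:+B, 16:+C
Rule 2 (two of three consecutive points beyond the same 2σ limit) is satisfied at point 10.

rule 2 at point 10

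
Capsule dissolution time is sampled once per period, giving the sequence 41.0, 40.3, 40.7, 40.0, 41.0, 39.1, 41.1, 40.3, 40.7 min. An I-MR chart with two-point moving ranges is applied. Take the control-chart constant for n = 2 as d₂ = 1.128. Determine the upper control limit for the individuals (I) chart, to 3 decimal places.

43.093

X̄ = (41.0 + 40.3 + 40.7 + 40.0 + 41.0 + 39.1 + 41.1 + 40.3 + 40.7) / 9 = 40.4667
Moving ranges: 0.7, 0.4, 0.7, 1.0, 1.9, 2.0, 0.8, 0.4; M̄R̄ = 7.9000 / 8 = 0.9875
UCL = X̄ + 3·M̄R̄/d₂ = 40.4667 + 3 × 0.9875 / 1.128 = 43.0930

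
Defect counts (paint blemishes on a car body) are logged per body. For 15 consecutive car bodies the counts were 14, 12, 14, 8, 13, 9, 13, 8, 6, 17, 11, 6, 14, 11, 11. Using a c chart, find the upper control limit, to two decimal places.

c̄ = (14 + 12 + 14 + 8 + 13 + 9 + 13 + 8 + 6 + 17 + 11 + 6 + 14 + 11 + 11) / 15 = 167 / 15 = 11.1333
UCL = c̄ + 3√c̄ = 11.1333 + 3 × √11.1333 = 11.1333 + 3 × 3.3367 = 21.1433

21.14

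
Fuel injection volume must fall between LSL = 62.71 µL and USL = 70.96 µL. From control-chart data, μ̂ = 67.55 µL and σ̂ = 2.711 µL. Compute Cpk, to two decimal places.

0.42

Cpu = (USL − μ̂) / (3σ̂) = (70.96 − 67.55) / (3 × 2.711) = 0.4193; Cpl = (μ̂ − LSL) / (3σ̂) = (67.55 − 62.71) / (3 × 2.711) = 0.5951; Cpk = min(Cpu, Cpl) = 0.4193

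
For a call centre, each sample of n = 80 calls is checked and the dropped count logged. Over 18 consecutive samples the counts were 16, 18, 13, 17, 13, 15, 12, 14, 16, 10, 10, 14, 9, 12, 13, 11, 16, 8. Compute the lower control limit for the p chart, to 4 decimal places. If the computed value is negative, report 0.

0.0402

p̄ = Σdᵢ / (k·n) = 237 / (18 × 80) = 0.16458
LCL = p̄ − 3·√(p̄(1−p̄)/n) = 0.16458 − 3 × 0.04146 = 0.04021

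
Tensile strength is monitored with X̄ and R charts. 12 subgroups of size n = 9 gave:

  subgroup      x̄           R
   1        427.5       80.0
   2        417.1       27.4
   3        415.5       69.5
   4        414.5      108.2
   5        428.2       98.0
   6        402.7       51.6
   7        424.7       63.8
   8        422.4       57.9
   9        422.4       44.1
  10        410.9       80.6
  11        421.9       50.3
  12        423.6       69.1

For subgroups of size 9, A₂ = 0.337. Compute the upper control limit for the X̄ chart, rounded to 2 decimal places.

X̄̄ = (427.5 + 417.1 + 415.5 + 414.5 + 428.2 + 402.7 + 424.7 + 422.4 + 422.4 + 410.9 + 421.9 + 423.6) / 12 = 5031.4000 / 12 = 419.2833
R̄ = (80.0 + 27.4 + 69.5 + 108.2 + 98.0 + 51.6 + 63.8 + 57.9 + 44.1 + 80.6 + 50.3 + 69.1) / 12 = 800.5000 / 12 = 66.7083
UCL = X̄̄ + A₂·R̄ = 419.2833 + 0.337 × 66.7083 = 441.7640

441.76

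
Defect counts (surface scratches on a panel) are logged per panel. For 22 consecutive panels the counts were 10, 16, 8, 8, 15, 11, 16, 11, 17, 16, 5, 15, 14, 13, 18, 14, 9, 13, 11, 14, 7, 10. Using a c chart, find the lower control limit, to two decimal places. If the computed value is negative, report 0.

1.79

c̄ = (10 + 16 + 8 + 8 + 15 + 11 + 16 + 11 + 17 + 16 + 5 + 15 + 14 + 13 + 18 + 14 + 9 + 13 + 11 + 14 + 7 + 10) / 22 = 271 / 22 = 12.3182
LCL = c̄ − 3√c̄ = 12.3182 − 3 × 3.5097 = 1.7890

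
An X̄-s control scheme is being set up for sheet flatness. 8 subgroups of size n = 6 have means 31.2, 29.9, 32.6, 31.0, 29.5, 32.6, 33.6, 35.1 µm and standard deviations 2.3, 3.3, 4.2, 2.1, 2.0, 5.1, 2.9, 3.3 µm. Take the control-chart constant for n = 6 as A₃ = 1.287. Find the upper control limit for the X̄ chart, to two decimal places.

35.99

X̄̄ = (31.2 + 29.9 + 32.6 + 31.0 + 29.5 + 32.6 + 33.6 + 35.1) / 8 = 31.9375
s̄ = (2.3 + 3.3 + 4.2 + 2.1 + 2.0 + 5.1 + 2.9 + 3.3) / 8 = 3.1500
UCL = X̄̄ + A₃·s̄ = 31.9375 + 1.287 × 3.1500 = 35.9915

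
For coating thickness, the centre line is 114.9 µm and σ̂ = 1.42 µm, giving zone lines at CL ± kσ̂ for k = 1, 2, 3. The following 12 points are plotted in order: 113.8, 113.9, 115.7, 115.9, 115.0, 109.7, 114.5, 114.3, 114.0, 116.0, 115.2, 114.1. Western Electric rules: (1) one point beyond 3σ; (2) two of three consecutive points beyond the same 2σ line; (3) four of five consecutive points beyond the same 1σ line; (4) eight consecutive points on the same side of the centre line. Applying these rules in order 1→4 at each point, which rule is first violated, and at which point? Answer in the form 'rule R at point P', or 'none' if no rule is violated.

rule 1 at point 6

Zone of each point (C = within 1σ̂, B = 1σ̂–2σ̂, A = 2σ̂–3σ̂, * = beyond 3σ̂; sign = side of CL): 1:-C, 2:-C, 3:+C, 4:+C, 5:+C, 6:-*, 7:-C, 8:-C, 9:-C, 10:+C, 11:+C, 12:-C
Rule 1 (one point beyond the 3σ limits) is satisfied at point 6.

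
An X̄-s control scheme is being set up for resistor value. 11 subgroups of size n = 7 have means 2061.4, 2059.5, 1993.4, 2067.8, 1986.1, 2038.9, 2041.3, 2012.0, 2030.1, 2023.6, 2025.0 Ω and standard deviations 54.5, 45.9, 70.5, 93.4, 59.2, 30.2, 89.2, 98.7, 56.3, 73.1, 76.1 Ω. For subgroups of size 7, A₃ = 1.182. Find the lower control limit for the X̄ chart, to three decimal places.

1950.548

X̄̄ = (2061.4 + 2059.5 + 1993.4 + 2067.8 + 1986.1 + 2038.9 + 2041.3 + 2012.0 + 2030.1 + 2023.6 + 2025.0) / 11 = 2030.8273
s̄ = (54.5 + 45.9 + 70.5 + 93.4 + 59.2 + 30.2 + 89.2 + 98.7 + 56.3 + 73.1 + 76.1) / 11 = 67.9182
LCL = X̄̄ − A₃·s̄ = 2030.8273 − 1.182 × 67.9182 = 1950.5480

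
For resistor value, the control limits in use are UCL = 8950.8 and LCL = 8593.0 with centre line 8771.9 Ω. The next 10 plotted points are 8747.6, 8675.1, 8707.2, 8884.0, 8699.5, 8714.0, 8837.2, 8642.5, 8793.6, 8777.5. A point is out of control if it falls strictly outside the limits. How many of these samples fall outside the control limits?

0

All 10 points lie within [8593.0, 8950.8].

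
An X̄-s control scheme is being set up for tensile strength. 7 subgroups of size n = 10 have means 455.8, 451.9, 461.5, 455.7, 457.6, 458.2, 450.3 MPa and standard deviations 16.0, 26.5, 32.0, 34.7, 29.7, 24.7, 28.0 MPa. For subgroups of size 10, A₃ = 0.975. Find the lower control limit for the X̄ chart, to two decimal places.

X̄̄ = (455.8 + 451.9 + 461.5 + 455.7 + 457.6 + 458.2 + 450.3) / 7 = 455.8571
s̄ = (16.0 + 26.5 + 32.0 + 34.7 + 29.7 + 24.7 + 28.0) / 7 = 27.3714
LCL = X̄̄ − A₃·s̄ = 455.8571 − 0.975 × 27.3714 = 429.1700

429.17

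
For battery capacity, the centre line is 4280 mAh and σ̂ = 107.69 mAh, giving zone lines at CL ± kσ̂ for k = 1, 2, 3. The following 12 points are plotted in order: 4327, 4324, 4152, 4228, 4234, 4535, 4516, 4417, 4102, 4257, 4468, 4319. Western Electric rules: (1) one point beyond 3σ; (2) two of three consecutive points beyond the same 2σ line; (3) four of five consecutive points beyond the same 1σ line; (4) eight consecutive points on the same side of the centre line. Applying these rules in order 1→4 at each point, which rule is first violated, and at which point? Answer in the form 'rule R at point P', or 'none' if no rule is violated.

Zone of each point (C = within 1σ̂, B = 1σ̂–2σ̂, A = 2σ̂–3σ̂, * = beyond 3σ̂; sign = side of CL): 1:+C, 2:+C, 3:-B, 4:-C, 5:-C, 6:+A, 7:+A, 8:+B, 9:-B, 10:-C, 11:+B, 12:+C
Rule 2 (two of three consecutive points beyond the same 2σ limit) is satisfied at point 7.

rule 2 at point 7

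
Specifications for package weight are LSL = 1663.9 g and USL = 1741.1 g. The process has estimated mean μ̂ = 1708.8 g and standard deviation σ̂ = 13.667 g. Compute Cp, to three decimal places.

0.941

Cp = (USL − LSL) / (6σ̂) = (1741.1 − 1663.9) / (6 × 13.667) = 77.2000 / 82.0020 = 0.9414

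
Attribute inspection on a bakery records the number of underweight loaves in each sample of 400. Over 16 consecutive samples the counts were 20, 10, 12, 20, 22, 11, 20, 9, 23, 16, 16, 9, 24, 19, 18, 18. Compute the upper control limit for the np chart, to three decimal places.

28.684

p̄ = Σdᵢ / (k·n) = 267 / (16 × 400) = 0.04172
UCL = np̄ + 3·√(np̄(1−p̄)) = 16.6875 + 3 × √(16.6875×0.95828) = 16.6875 + 3 × 3.9989 = 28.6842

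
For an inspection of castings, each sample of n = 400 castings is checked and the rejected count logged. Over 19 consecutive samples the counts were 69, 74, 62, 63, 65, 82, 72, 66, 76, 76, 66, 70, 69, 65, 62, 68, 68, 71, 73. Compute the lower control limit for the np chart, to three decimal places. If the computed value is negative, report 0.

p̄ = Σdᵢ / (k·n) = 1317 / (19 × 400) = 0.17329
LCL = np̄ − 3·√(np̄(1−p̄)) = 69.3158 − 3 × 7.5699 = 46.6059

46.606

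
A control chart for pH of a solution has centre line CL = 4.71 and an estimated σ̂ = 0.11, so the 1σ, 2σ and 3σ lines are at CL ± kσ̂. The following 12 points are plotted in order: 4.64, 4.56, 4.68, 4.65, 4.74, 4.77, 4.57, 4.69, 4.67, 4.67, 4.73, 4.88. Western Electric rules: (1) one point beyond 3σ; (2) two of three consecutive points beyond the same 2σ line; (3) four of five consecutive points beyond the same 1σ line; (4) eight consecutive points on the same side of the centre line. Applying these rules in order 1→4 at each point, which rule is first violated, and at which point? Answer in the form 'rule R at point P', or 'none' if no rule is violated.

none

Zone of each point (C = within 1σ̂, B = 1σ̂–2σ̂, A = 2σ̂–3σ̂, * = beyond 3σ̂; sign = side of CL): 1:-C, 2:-B, 3:-C, 4:-C, 5:+C, 6:+C, 7:-B, 8:-C, 9:-C, 10:-C, 11:+C, 12:+B
No rule fires across all 12 points.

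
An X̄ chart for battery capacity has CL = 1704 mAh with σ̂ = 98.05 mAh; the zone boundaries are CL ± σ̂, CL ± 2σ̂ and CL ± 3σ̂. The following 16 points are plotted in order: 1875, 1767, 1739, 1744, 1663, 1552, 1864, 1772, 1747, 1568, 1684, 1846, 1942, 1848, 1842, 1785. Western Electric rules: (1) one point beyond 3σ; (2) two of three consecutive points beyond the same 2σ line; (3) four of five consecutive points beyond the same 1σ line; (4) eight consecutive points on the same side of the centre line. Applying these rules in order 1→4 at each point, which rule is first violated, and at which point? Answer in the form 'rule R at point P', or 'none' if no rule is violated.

Zone of each point (C = within 1σ̂, B = 1σ̂–2σ̂, A = 2σ̂–3σ̂, * = beyond 3σ̂; sign = side of CL): 1:+B, 2:+C, 3:+C, 4:+C, 5:-C, 6:-B, 7:+B, 8:+C, 9:+C, 10:-B, 11:-C, 12:+B, 13:+A, 14:+B, 15:+B, 16:+C
Rule 3 (four of five consecutive points beyond the same 1σ limit) is satisfied at point 15.

rule 3 at point 15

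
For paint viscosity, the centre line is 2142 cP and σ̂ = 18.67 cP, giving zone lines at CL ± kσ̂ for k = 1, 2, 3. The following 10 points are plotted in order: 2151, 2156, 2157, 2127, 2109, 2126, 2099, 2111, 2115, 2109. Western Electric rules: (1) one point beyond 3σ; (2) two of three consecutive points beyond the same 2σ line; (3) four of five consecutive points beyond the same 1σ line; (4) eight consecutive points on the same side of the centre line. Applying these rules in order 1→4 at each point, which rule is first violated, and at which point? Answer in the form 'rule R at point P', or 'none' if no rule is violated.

rule 3 at point 9

Zone of each point (C = within 1σ̂, B = 1σ̂–2σ̂, A = 2σ̂–3σ̂, * = beyond 3σ̂; sign = side of CL): 1:+C, 2:+C, 3:+C, 4:-C, 5:-B, 6:-C, 7:-A, 8:-B, 9:-B, 10:-B
Rule 3 (four of five consecutive points beyond the same 1σ limit) is satisfied at point 9.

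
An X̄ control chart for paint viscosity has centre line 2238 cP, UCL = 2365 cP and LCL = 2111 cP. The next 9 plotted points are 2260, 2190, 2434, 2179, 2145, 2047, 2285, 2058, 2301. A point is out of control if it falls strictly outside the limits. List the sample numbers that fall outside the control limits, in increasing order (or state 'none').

Compare each point to [2111, 2365]: sample 3 = 2434 > UCL; sample 6 = 2047 < LCL; sample 8 = 2058 < LCL.

3, 6, 8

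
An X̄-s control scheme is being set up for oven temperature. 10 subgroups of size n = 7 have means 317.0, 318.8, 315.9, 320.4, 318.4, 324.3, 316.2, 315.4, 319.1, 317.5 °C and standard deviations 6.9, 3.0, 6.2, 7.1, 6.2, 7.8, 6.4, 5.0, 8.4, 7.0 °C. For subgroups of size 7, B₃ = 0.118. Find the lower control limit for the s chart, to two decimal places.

0.76

s̄ = (6.9 + 3.0 + 6.2 + 7.1 + 6.2 + 7.8 + 6.4 + 5.0 + 8.4 + 7.0) / 10 = 6.4000
LCL_s = B₃·s̄ = 0.118 × 6.4000 = 0.7552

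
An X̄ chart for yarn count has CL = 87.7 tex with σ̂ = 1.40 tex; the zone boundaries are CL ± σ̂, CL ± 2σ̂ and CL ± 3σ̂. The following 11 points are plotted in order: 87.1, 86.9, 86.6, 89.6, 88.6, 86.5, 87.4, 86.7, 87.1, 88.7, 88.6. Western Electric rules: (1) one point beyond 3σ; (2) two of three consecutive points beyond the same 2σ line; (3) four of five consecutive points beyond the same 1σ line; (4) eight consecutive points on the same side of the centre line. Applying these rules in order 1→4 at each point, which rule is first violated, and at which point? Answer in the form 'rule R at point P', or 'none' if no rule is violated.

none

Zone of each point (C = within 1σ̂, B = 1σ̂–2σ̂, A = 2σ̂–3σ̂, * = beyond 3σ̂; sign = side of CL): 1:-C, 2:-C, 3:-C, 4:+B, 5:+C, 6:-C, 7:-C, 8:-C, 9:-C, 10:+C, 11:+C
No rule fires across all 11 points.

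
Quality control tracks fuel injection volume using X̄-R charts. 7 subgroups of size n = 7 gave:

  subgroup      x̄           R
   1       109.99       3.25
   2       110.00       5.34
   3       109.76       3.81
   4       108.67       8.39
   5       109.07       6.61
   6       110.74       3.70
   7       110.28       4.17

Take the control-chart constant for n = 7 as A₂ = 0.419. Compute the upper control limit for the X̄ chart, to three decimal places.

111.898

X̄̄ = (109.99 + 110.00 + 109.76 + 108.67 + 109.07 + 110.74 + 110.28) / 7 = 768.5100 / 7 = 109.7871
R̄ = (3.25 + 5.34 + 3.81 + 8.39 + 6.61 + 3.70 + 4.17) / 7 = 35.2700 / 7 = 5.0386
UCL = X̄̄ + A₂·R̄ = 109.7871 + 0.419 × 5.0386 = 111.8983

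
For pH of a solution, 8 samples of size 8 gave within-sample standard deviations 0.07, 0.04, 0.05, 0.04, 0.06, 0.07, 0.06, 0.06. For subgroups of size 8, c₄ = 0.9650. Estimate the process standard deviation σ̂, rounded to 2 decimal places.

0.06

s̄ = (0.07 + 0.04 + 0.05 + 0.04 + 0.06 + 0.07 + 0.06 + 0.06) / 8 = 0.0563
σ̂ = s̄ / c₄ = 0.0563 / 0.9650 = 0.0583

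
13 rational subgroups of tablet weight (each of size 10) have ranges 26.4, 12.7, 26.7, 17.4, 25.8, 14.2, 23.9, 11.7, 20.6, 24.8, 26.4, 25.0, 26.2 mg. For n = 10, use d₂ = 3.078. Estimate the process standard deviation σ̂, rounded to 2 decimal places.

7.04

R̄ = (26.4 + 12.7 + 26.7 + 17.4 + 25.8 + 14.2 + 23.9 + 11.7 + 20.6 + 24.8 + 26.4 + 25.0 + 26.2) / 13 = 21.6769
σ̂ = R̄ / d₂ = 21.6769 / 3.078 = 7.0425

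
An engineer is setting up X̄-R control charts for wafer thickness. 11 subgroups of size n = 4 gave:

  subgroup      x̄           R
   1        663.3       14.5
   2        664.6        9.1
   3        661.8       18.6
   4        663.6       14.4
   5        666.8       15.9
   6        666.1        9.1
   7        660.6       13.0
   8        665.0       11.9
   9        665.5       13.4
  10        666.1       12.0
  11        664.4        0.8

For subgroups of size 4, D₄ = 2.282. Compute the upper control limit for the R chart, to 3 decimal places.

R̄ = (14.5 + 9.1 + 18.6 + 14.4 + 15.9 + 9.1 + 13.0 + 11.9 + 13.4 + 12.0 + 0.8) / 11 = 132.7000 / 11 = 12.0636
UCL_R = D₄·R̄ = 2.282 × 12.0636 = 27.5292

27.529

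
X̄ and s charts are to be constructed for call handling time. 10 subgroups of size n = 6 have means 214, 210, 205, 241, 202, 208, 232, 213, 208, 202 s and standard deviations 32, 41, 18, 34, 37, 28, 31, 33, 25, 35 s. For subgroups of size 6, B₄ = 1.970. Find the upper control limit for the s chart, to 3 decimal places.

61.858

s̄ = (32 + 41 + 18 + 34 + 37 + 28 + 31 + 33 + 25 + 35) / 10 = 31.4000
UCL_s = B₄·s̄ = 1.970 × 31.4000 = 61.8580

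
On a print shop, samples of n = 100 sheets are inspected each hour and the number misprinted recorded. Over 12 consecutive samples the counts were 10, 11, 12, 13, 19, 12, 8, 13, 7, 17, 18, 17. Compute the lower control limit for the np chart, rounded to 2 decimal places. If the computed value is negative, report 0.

2.97

p̄ = Σdᵢ / (k·n) = 157 / (12 × 100) = 0.13083
LCL = np̄ − 3·√(np̄(1−p̄)) = 13.0833 − 3 × 3.3722 = 2.9668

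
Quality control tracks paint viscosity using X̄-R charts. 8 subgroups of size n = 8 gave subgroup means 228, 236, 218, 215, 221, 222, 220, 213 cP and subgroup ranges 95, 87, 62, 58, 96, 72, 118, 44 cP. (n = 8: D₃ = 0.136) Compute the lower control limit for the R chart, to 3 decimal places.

R̄ = (95 + 87 + 62 + 58 + 96 + 72 + 118 + 44) / 8 = 632.0000 / 8 = 79.0000
LCL_R = D₃·R̄ = 0.136 × 79.0000 = 10.7440

10.744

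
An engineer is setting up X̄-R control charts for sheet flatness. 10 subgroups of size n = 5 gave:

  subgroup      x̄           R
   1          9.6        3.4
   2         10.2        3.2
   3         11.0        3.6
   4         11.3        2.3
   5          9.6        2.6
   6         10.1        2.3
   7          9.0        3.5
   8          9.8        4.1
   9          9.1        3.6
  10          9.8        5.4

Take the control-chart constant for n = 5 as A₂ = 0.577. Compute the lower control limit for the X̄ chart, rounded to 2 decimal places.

7.99

X̄̄ = (9.6 + 10.2 + 11.0 + 11.3 + 9.6 + 10.1 + 9.0 + 9.8 + 9.1 + 9.8) / 10 = 99.5000 / 10 = 9.9500
R̄ = (3.4 + 3.2 + 3.6 + 2.3 + 2.6 + 2.3 + 3.5 + 4.1 + 3.6 + 5.4) / 10 = 34.0000 / 10 = 3.4000
LCL = X̄̄ − A₂·R̄ = 9.9500 − 0.577 × 3.4000 = 7.9882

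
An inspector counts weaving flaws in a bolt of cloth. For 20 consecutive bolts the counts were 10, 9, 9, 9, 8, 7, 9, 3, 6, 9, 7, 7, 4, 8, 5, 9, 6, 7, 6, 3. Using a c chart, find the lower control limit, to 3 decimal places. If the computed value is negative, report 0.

0.000

c̄ = (10 + 9 + 9 + 9 + 8 + 7 + 9 + 3 + 6 + 9 + 7 + 7 + 4 + 8 + 5 + 9 + 6 + 7 + 6 + 3) / 20 = 141 / 20 = 7.0500
LCL = c̄ − 3√c̄ = 7.0500 − 3 × 2.6552 = -0.9156 → 0 (cannot be negative)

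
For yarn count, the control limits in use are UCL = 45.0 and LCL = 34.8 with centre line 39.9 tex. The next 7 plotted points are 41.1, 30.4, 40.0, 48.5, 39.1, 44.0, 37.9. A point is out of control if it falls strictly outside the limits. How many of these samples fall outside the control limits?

Compare each point to [34.8, 45.0]: sample 2 = 30.4 < LCL; sample 4 = 48.5 > UCL.

2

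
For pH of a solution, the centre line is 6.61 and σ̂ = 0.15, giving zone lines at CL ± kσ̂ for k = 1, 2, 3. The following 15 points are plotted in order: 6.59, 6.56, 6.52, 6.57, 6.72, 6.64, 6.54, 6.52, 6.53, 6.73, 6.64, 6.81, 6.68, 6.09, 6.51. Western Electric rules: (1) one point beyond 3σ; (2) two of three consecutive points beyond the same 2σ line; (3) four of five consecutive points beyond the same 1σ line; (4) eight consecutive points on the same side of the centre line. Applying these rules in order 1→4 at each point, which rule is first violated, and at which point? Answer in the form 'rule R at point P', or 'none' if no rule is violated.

Zone of each point (C = within 1σ̂, B = 1σ̂–2σ̂, A = 2σ̂–3σ̂, * = beyond 3σ̂; sign = side of CL): 1:-C, 2:-C, 3:-C, 4:-C, 5:+C, 6:+C, 7:-C, 8:-C, 9:-C, 10:+C, 11:+C, 12:+B, 13:+C, 14:-*, 15:-C
Rule 1 (one point beyond the 3σ limits) is satisfied at point 14.

rule 1 at point 14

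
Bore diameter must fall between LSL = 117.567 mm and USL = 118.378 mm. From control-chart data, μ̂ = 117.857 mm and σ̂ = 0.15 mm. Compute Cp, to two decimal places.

Cp = (USL − LSL) / (6σ̂) = (118.378 − 117.567) / (6 × 0.15) = 0.8110 / 0.9000 = 0.9011

0.90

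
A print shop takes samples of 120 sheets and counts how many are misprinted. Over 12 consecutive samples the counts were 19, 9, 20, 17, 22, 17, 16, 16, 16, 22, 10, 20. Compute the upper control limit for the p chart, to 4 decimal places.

p̄ = Σdᵢ / (k·n) = 204 / (12 × 120) = 0.14167
UCL = p̄ + 3·√(p̄(1−p̄)/n) = 0.14167 + 3 × √(0.14167×0.85833/120) = 0.14167 + 3 × 0.03183 = 0.23716

0.2372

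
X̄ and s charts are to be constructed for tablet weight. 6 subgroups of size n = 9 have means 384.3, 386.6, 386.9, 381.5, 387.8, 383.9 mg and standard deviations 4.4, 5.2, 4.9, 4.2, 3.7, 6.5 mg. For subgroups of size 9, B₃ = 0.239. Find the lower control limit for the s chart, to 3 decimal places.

1.151

s̄ = (4.4 + 5.2 + 4.9 + 4.2 + 3.7 + 6.5) / 6 = 4.8167
LCL_s = B₃·s̄ = 0.239 × 4.8167 = 1.1512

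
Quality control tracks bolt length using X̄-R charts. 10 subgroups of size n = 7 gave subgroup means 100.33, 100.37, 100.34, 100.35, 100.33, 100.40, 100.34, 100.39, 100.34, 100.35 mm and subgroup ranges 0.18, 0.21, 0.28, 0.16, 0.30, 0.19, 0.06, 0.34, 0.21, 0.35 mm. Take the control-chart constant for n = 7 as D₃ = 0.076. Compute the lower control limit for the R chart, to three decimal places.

0.017

R̄ = (0.18 + 0.21 + 0.28 + 0.16 + 0.30 + 0.19 + 0.06 + 0.34 + 0.21 + 0.35) / 10 = 2.2800 / 10 = 0.2280
LCL_R = D₃·R̄ = 0.076 × 0.2280 = 0.0173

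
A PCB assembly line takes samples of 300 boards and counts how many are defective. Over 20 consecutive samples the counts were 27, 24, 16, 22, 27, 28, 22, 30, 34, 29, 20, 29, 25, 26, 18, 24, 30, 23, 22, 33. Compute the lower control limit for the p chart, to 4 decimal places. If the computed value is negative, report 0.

p̄ = Σdᵢ / (k·n) = 509 / (20 × 300) = 0.08483
LCL = p̄ − 3·√(p̄(1−p̄)/n) = 0.08483 − 3 × 0.01609 = 0.03657

0.0366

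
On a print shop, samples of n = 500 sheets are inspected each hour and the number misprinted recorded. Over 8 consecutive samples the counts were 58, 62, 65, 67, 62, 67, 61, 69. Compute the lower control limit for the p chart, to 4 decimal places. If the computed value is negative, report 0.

p̄ = Σdᵢ / (k·n) = 511 / (8 × 500) = 0.12775
LCL = p̄ − 3·√(p̄(1−p̄)/n) = 0.12775 − 3 × 0.01493 = 0.08296

0.0830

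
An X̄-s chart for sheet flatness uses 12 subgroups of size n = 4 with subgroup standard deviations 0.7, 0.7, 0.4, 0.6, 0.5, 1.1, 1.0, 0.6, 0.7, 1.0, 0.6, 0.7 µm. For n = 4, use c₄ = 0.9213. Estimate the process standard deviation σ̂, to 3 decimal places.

0.778

s̄ = (0.7 + 0.7 + 0.4 + 0.6 + 0.5 + 1.1 + 1.0 + 0.6 + 0.7 + 1.0 + 0.6 + 0.7) / 12 = 0.7167
σ̂ = s̄ / c₄ = 0.7167 / 0.9213 = 0.7779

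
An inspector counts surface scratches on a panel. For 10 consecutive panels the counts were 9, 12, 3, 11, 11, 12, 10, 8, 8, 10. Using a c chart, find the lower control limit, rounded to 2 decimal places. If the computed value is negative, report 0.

c̄ = (9 + 12 + 3 + 11 + 11 + 12 + 10 + 8 + 8 + 10) / 10 = 94 / 10 = 9.4000
LCL = c̄ − 3√c̄ = 9.4000 − 3 × 3.0659 = 0.2022

0.20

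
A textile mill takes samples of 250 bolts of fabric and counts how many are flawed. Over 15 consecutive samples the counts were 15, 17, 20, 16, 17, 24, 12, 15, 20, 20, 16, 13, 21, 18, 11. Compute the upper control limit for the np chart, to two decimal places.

28.94

p̄ = Σdᵢ / (k·n) = 255 / (15 × 250) = 0.06800
UCL = np̄ + 3·√(np̄(1−p̄)) = 17.0000 + 3 × √(17.0000×0.93200) = 17.0000 + 3 × 3.9805 = 28.9414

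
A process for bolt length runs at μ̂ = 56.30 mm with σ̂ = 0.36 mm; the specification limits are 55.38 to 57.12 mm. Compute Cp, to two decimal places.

0.81

Cp = (USL − LSL) / (6σ̂) = (57.12 − 55.38) / (6 × 0.36) = 1.7400 / 2.1600 = 0.8056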